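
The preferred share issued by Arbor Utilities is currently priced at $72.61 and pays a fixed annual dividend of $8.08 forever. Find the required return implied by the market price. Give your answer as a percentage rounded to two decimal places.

P = C/r ⇒ r = C/P = $8.08/$72.61 = 0.111279

11.13%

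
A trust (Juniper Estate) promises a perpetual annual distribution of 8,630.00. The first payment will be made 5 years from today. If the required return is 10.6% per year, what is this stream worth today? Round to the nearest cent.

54410.71

Value at end of year 4: C / r = 8,630.00 / 0.106 = 81,415.0943
Discount to today: PV = 81,415.0943 / (1 + 0.106)^4 = 81,415.0943 / 1.496306 = 54,410.71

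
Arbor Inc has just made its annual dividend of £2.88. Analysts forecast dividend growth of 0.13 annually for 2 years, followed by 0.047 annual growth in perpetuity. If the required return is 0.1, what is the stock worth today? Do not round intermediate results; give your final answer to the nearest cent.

D_1 = 3.25440
D_2 = 3.67747
Terminal value at year 2: TV = D_2×(1+g_2)/(r−g_2) = 3.85031/0.053 = 72.64742
P_0 = D_1/(1+r)^1 + D_2/(1+r)^2 + TV/(1+r)^2
    = 2.95855 + 3.03923 + 60.03919 = 66.03697

£66.04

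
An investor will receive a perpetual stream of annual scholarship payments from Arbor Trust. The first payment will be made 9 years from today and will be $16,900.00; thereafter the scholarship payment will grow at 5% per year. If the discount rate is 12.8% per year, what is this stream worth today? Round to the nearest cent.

$82664.55

Value at end of year 8: C₁ / (r − g) = $16,900.00 / (0.128 − 0.05) = $216,666.6667
Discount to today: PV = $216,666.6667 / (1 + 0.128)^8 = $216,666.6667 / 2.621035 = $82,664.55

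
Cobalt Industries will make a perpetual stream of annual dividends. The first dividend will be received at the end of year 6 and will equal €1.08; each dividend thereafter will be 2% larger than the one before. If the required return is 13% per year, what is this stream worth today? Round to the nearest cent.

Value at end of year 5: C₁ / (r − g) = €1.08 / (0.13 − 0.02) = €9.8182
Discount to today: PV = €9.8182 / (1 + 0.13)^5 = €9.8182 / 1.842435 = €5.33

€5.33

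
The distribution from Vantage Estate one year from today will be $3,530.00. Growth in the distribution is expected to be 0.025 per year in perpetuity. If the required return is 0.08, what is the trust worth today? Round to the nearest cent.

$64181.82

Growing perpetuity: P = D₁ / (r − g) = $3,530.0000 / (0.08 − 0.025) = $64,181.82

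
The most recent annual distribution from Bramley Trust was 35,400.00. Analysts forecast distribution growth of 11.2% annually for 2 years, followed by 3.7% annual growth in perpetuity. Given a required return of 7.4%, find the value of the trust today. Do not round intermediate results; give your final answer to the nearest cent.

1138209.15

D_1 = 39364.80000
D_2 = 43773.65760
Terminal value at year 2: TV = D_2×(1+g_2)/(r−g_2) = 45393.28293/0.037 = 1226845.48463
P_0 = D_1/(1+r)^1 + D_2/(1+r)^2 + TV/(1+r)^2
    = 36652.51397 + 37949.34407 + 1063607.29190 = 1138209.14993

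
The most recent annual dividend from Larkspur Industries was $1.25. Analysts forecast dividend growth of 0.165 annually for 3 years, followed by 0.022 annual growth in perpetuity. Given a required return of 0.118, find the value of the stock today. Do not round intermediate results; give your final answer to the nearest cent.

D_1 = 1.45625
D_2 = 1.69653
D_3 = 1.97646
Terminal value at year 3: TV = D_3×(1+g_2)/(r−g_2) = 2.01994/0.096 = 21.04105
P_0 = D_1/(1+r)^1 + D_2/(1+r)^2 + D_3/(1+r)^3 + TV/(1+r)^3
    = 1.30255 + 1.35731 + 1.41437 + 15.05712 = 19.13135

$19.13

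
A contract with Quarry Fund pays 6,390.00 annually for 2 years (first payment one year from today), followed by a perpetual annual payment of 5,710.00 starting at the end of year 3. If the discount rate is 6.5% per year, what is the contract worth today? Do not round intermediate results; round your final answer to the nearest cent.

89084.18

PV of 2-year annuity: 6,390.00 × [1 − (1+0.065)^−2] / 0.065 = 11633.80282
Perpetuity value at year 2: 5,710.00 / 0.065 = 87846.15385
PV of perpetuity: 87846.15385 / (1+0.065)^2 = 77450.37699
Total PV = 11633.80282 + 77450.37699 = 89084.17981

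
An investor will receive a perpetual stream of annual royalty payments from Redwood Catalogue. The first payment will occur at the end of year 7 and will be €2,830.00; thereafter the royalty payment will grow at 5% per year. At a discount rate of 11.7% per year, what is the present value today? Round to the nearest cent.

€21746.66

Value at end of year 6: C₁ / (r − g) = €2,830.00 / (0.117 − 0.05) = €42,238.8060
Discount to today: PV = €42,238.8060 / (1 + 0.117)^6 = €42,238.8060 / 1.942312 = €21,746.66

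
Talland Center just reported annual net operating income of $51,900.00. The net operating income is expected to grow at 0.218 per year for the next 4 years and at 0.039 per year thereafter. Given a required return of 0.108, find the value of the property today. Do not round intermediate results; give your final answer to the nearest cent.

D_1 = 63214.20000
D_2 = 76994.89560
D_3 = 93779.78284
D_4 = 114223.77550
Terminal value at year 4: TV = D_4×(1+g_2)/(r−g_2) = 118678.50274/0.069 = 1719978.30065
P_0 = D_1/(1+r)^1 + D_2/(1+r)^2 + D_3/(1+r)^3 + D_4/(1+r)^4 + TV/(1+r)^4
    = 57052.52708 + 62716.58662 + 68942.96255 + 75787.48049 + 1141205.68454 = 1405705.24129

$1405705.24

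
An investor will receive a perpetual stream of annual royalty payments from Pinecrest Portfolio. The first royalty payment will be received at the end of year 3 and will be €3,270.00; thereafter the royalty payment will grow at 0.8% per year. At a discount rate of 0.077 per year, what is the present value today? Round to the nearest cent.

Value at end of year 2: C₁ / (r − g) = €3,270.00 / (0.077 − 0.008) = €47,391.3043
Discount to today: PV = €47,391.3043 / (1 + 0.077)^2 = €47,391.3043 / 1.159929 = €40,857.07

€40857.07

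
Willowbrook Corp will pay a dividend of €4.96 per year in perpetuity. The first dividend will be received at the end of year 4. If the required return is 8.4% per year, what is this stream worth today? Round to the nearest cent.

Value at end of year 3: C / r = €4.96 / 0.084 = €59.0476
Discount to today: PV = €59.0476 / (1 + 0.084)^3 = €59.0476 / 1.273761 = €46.36

€46.36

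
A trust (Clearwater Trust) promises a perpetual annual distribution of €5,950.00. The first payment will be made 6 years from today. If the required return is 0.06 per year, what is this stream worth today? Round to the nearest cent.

Value at end of year 5: C / r = €5,950.00 / 0.06 = €99,166.6667
Discount to today: PV = €99,166.6667 / (1 + 0.06)^5 = €99,166.6667 / 1.338226 = €74,103.10

€74103.10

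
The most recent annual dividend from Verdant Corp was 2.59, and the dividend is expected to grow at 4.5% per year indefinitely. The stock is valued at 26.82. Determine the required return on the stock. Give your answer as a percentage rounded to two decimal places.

D₁ = 2.59 × 1.045 = 2.7066
P = D₁/(r − g) ⇒ r = D₁/P + g = 2.7066/26.82 + 0.045 = 0.100915 + 0.045 = 0.145915

14.59%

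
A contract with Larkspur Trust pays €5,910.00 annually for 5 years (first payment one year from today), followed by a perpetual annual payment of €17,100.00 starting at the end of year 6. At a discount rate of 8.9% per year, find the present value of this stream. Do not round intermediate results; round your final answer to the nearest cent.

PV of 5-year annuity: €5,910.00 × [1 − (1+0.089)^−5] / 0.089 = 23047.60909
Perpetuity value at year 5: €17,100.00 / 0.089 = 192134.83146
PV of perpetuity: 192134.83146 / (1+0.089)^5 = 125448.85593
Total PV = 23047.60909 + 125448.85593 = 148496.46501

€148496.47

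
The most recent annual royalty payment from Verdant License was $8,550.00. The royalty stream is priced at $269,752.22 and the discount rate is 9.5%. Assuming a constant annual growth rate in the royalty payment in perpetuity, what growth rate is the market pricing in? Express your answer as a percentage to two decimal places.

P = D₀(1+g)/(r−g) ⇒ P(r−g) = D₀(1+g) ⇒ g(P+D₀) = P·r − D₀
g = (P·r − D₀)/(P + D₀) = ($269,752.22×0.095 − $8,550.00) / ($269,752.22 + $8,550.00) = 0.061359

6.14%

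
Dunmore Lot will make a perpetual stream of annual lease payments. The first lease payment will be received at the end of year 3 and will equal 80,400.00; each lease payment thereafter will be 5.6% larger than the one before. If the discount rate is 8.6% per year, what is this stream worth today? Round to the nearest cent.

2272349.58

Value at end of year 2: C₁ / (r − g) = 80,400.00 / (0.086 − 0.056) = 2,680,000.0000
Discount to today: PV = 2,680,000.0000 / (1 + 0.086)^2 = 2,680,000.0000 / 1.179396 = 2,272,349.58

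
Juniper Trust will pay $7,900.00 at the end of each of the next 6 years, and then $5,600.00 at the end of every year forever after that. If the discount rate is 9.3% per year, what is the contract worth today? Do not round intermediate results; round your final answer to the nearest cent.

$70441.03

PV of 6-year annuity: $7,900.00 × [1 − (1+0.093)^−6] / 0.093 = 35124.00555
Perpetuity value at year 6: $5,600.00 / 0.093 = 60215.05376
PV of perpetuity: 60215.05376 / (1+0.093)^6 = 35317.02451
Total PV = 35124.00555 + 35317.02451 = 70441.03006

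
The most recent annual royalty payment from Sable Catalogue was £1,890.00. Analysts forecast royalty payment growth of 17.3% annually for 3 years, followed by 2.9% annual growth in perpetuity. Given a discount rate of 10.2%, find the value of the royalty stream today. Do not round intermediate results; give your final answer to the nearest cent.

£38561.97

D_1 = 2216.97000
D_2 = 2600.50581
D_3 = 3050.39332
Terminal value at year 3: TV = D_3×(1+g_2)/(r−g_2) = 3138.85472/0.073 = 42998.00988
P_0 = D_1/(1+r)^1 + D_2/(1+r)^2 + D_3/(1+r)^3 + TV/(1+r)^3
    = 2011.76951 + 2141.38442 + 2279.35021 + 32129.47074 = 38561.97488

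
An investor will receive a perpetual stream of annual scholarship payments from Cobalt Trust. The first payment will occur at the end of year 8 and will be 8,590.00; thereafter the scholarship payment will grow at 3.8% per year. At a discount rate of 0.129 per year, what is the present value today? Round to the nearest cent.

40373.29

Value at end of year 7: C₁ / (r − g) = 8,590.00 / (0.129 − 0.038) = 94,395.6044
Discount to today: PV = 94,395.6044 / (1 + 0.129)^7 = 94,395.6044 / 2.338070 = 40,373.29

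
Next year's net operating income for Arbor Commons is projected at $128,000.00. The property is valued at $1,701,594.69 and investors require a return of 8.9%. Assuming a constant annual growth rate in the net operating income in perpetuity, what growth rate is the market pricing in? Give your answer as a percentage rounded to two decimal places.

P = D₁/(r−g) ⇒ g = r − D₁/P = 0.089 − $128,000.00/$1,701,594.69 = 0.013776

1.38%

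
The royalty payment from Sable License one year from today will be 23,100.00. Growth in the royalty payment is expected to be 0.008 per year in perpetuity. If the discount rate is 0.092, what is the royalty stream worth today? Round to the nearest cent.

Growing perpetuity: P = D₁ / (r − g) = 23,100.0000 / (0.092 − 0.008) = 275,000.00

275000.00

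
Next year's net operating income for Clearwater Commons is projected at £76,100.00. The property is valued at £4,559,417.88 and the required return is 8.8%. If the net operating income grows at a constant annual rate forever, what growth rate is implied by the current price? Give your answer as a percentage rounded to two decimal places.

P = D₁/(r−g) ⇒ g = r − D₁/P = 0.088 − £76,100.00/£4,559,417.88 = 0.071309

7.13%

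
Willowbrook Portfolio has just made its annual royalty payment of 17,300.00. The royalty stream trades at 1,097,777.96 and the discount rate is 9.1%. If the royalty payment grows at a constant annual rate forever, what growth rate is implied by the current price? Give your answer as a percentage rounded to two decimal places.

P = D₀(1+g)/(r−g) ⇒ P(r−g) = D₀(1+g) ⇒ g(P+D₀) = P·r − D₀
g = (P·r − D₀)/(P + D₀) = (1,097,777.96×0.091 − 17,300.00) / (1,097,777.96 + 17,300.00) = 0.074074

7.41%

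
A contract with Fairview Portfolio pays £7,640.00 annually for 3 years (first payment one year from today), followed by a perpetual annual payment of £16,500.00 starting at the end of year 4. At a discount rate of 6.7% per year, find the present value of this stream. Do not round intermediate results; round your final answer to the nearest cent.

PV of 3-year annuity: £7,640.00 × [1 − (1+0.067)^−3] / 0.067 = 20160.17934
Perpetuity value at year 3: £16,500.00 / 0.067 = 246268.65672
PV of perpetuity: 246268.65672 / (1+0.067)^3 = 202729.00238
Total PV = 20160.17934 + 202729.00238 = 222889.18172

£222889.18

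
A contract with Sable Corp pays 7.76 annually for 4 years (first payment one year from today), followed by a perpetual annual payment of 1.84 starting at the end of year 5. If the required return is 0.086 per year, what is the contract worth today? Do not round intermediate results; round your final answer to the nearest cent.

40.74

PV of 4-year annuity: 7.76 × [1 − (1+0.086)^−4] / 0.086 = 25.36255
Perpetuity value at year 4: 1.84 / 0.086 = 21.39535
PV of perpetuity: 21.39535 / (1+0.086)^4 = 15.38155
Total PV = 25.36255 + 15.38155 = 40.74410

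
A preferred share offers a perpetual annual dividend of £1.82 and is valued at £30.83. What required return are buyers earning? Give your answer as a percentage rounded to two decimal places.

P = C/r ⇒ r = C/P = £1.82/£30.83 = 0.059033

5.90%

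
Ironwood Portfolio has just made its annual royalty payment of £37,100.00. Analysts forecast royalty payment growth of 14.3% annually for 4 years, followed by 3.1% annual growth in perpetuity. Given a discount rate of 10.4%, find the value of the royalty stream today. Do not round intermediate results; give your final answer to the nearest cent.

£764007.49

D_1 = 42405.30000
D_2 = 48469.25790
D_3 = 55400.36178
D_4 = 63322.61351
Terminal value at year 4: TV = D_4×(1+g_2)/(r−g_2) = 65285.61453/0.073 = 894323.48676
P_0 = D_1/(1+r)^1 + D_2/(1+r)^2 + D_3/(1+r)^3 + D_4/(1+r)^4 + TV/(1+r)^4
    = 38410.59783 + 39767.49394 + 41172.32389 + 42626.78099 + 602030.29039 = 764007.48705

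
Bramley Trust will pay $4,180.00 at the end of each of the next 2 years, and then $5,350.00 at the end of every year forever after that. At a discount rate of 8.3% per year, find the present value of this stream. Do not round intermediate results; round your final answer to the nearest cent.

$62379.96

PV of 2-year annuity: $4,180.00 × [1 − (1+0.083)^−2] / 0.083 = 7423.49873
Perpetuity value at year 2: $5,350.00 / 0.083 = 64457.83133
PV of perpetuity: 64457.83133 / (1+0.083)^2 = 54956.46334
Total PV = 7423.49873 + 54956.46334 = 62379.96206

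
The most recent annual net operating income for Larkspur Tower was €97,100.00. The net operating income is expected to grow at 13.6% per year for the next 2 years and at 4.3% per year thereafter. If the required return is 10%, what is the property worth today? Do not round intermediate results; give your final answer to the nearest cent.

D_1 = 110305.60000
D_2 = 125307.16160
Terminal value at year 2: TV = D_2×(1+g_2)/(r−g_2) = 130695.36955/0.057 = 2292901.22015
P_0 = D_1/(1+r)^1 + D_2/(1+r)^2 + TV/(1+r)^2
    = 100277.81818 + 103559.63769 + 1894959.68608 = 2098797.14195

€2098797.14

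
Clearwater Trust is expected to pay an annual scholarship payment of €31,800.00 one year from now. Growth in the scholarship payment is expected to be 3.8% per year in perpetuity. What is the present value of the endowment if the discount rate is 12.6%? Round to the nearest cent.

€361363.64

Growing perpetuity: P = D₁ / (r − g) = €31,800.0000 / (0.126 − 0.038) = €361,363.64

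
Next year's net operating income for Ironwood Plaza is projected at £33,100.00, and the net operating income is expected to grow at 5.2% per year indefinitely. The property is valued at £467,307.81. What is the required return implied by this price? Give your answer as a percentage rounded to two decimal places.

P = D₁/(r − g) ⇒ r = D₁/P + g = £33,100.0000/£467,307.81 + 0.052 = 0.070831 + 0.052 = 0.122831

12.28%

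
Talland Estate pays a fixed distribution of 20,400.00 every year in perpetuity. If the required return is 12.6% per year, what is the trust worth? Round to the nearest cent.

Level perpetuity: PV = C / r = 20,400.00 / 0.126 = 161,904.76

161904.76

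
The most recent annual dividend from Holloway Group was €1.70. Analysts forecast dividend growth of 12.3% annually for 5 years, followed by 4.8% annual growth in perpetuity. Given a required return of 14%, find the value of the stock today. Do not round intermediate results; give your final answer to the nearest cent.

D_1 = 1.90910
D_2 = 2.14392
D_3 = 2.40762
D_4 = 2.70376
D_5 = 3.03632
Terminal value at year 5: TV = D_5×(1+g_2)/(r−g_2) = 3.18206/0.092 = 34.58766
P_0 = D_1/(1+r)^1 + D_2/(1+r)^2 + D_3/(1+r)^3 + D_4/(1+r)^4 + D_5/(1+r)^5 + TV/(1+r)^5
    = 1.67465 + 1.64968 + 1.62508 + 1.60084 + 1.57697 + 17.96375 = 26.09096

€26.09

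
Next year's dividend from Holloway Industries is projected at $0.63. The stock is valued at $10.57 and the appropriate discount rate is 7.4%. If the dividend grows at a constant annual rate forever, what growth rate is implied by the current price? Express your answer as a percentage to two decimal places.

P = D₁/(r−g) ⇒ g = r − D₁/P = 0.074 − $0.63/$10.57 = 0.014397

1.44%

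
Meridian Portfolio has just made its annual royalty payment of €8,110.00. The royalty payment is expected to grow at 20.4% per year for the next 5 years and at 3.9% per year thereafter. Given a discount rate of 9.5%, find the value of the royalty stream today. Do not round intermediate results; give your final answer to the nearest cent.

D_1 = 9764.44000
D_2 = 11756.38576
D_3 = 14154.68846
D_4 = 17042.24490
D_5 = 20518.86286
Terminal value at year 5: TV = D_5×(1+g_2)/(r−g_2) = 21319.09851/0.056 = 380698.18770
P_0 = D_1/(1+r)^1 + D_2/(1+r)^2 + D_3/(1+r)^3 + D_4/(1+r)^4 + D_5/(1+r)^5 + TV/(1+r)^5
    = 8917.29680 + 9804.95466 + 10780.97298 + 11854.14746 + 13034.14935 + 241830.02095 = 296221.54219

€296221.54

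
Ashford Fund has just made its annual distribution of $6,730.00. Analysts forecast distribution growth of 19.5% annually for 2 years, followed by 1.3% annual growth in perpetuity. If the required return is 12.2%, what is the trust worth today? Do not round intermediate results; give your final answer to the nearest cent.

D_1 = 8042.35000
D_2 = 9610.60825
Terminal value at year 2: TV = D_2×(1+g_2)/(r−g_2) = 9735.54616/0.109 = 89316.93722
P_0 = D_1/(1+r)^1 + D_2/(1+r)^2 + TV/(1+r)^2
    = 7167.86988 + 7634.22861 + 70949.29892 = 85751.39741

$85751.40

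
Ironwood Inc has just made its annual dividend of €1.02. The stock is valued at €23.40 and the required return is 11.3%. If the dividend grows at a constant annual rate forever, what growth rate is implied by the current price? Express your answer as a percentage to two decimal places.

6.65%

P = D₀(1+g)/(r−g) ⇒ P(r−g) = D₀(1+g) ⇒ g(P+D₀) = P·r − D₀
g = (P·r − D₀)/(P + D₀) = (€23.40×0.113 − €1.02) / (€23.40 + €1.02) = 0.066511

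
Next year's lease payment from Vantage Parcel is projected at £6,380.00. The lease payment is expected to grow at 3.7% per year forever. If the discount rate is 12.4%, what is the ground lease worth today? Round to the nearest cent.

Growing perpetuity: P = D₁ / (r − g) = £6,380.0000 / (0.124 − 0.037) = £73,333.33

£73333.33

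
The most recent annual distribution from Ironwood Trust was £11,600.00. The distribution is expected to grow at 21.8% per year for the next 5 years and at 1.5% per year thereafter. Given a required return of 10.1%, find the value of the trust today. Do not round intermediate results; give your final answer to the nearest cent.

D_1 = 14128.80000
D_2 = 17208.87840
D_3 = 20960.41389
D_4 = 25529.78412
D_5 = 31095.27706
Terminal value at year 5: TV = D_5×(1+g_2)/(r−g_2) = 31561.70621/0.086 = 366996.58388
P_0 = D_1/(1+r)^1 + D_2/(1+r)^2 + D_3/(1+r)^3 + D_4/(1+r)^4 + D_5/(1+r)^5 + TV/(1+r)^5
    = 12832.69755 + 14196.39020 + 15704.99843 + 17373.92196 + 19220.19705 + 226843.02333 = 306171.22852

£306171.23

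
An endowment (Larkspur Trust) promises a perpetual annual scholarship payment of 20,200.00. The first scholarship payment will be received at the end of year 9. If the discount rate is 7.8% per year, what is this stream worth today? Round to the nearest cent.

Value at end of year 8: C / r = 20,200.00 / 0.078 = 258,974.3590
Discount to today: PV = 258,974.3590 / (1 + 0.078)^8 = 258,974.3590 / 1.823686 = 142,006.00

142006.00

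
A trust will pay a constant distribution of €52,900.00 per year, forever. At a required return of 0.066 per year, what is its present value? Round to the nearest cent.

€801515.15

Level perpetuity: PV = C / r = €52,900.00 / 0.066 = €801,515.15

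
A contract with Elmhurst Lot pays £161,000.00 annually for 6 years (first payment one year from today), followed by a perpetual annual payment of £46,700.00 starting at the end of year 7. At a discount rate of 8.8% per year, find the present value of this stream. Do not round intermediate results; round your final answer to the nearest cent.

£1046494.21

PV of 6-year annuity: £161,000.00 × [1 − (1+0.088)^−6] / 0.088 = 726559.88210
Perpetuity value at year 6: £46,700.00 / 0.088 = 530681.81818
PV of perpetuity: 530681.81818 / (1+0.088)^6 = 319934.32443
Total PV = 726559.88210 + 319934.32443 = 1046494.20653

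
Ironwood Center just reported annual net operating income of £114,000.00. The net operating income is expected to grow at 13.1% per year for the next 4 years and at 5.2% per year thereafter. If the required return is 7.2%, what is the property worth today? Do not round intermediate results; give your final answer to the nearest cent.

D_1 = 128934.00000
D_2 = 145824.35400
D_3 = 164927.34437
D_4 = 186532.82649
Terminal value at year 4: TV = D_4×(1+g_2)/(r−g_2) = 196232.53346/0.02 = 9811626.67322
P_0 = D_1/(1+r)^1 + D_2/(1+r)^2 + D_3/(1+r)^3 + D_4/(1+r)^4 + TV/(1+r)^4
    = 120274.25373 + 126893.82553 + 133877.72078 + 141245.99086 + 7429539.11927 = 7951830.91017

£7951830.91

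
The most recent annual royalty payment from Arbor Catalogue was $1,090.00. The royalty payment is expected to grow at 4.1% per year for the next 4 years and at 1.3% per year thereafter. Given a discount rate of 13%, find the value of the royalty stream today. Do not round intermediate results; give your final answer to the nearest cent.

$10363.84

D_1 = 1134.69000
D_2 = 1181.21229
D_3 = 1229.64199
D_4 = 1280.05732
Terminal value at year 4: TV = D_4×(1+g_2)/(r−g_2) = 1296.69806/0.117 = 11082.88941
P_0 = D_1/(1+r)^1 + D_2/(1+r)^2 + D_3/(1+r)^3 + D_4/(1+r)^4 + TV/(1+r)^4
    = 1004.15044 + 925.06249 + 852.20358 + 785.08312 + 6797.34363 = 10363.84327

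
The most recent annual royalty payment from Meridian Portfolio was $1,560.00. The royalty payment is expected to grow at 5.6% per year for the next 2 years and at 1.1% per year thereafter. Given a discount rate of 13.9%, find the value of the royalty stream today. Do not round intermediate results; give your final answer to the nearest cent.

D_1 = 1647.36000
D_2 = 1739.61216
Terminal value at year 2: TV = D_2×(1+g_2)/(r−g_2) = 1758.74789/0.128 = 13740.21792
P_0 = D_1/(1+r)^1 + D_2/(1+r)^2 + TV/(1+r)^2
    = 1446.32133 + 1340.92654 + 10591.22447 = 13378.47234

$13378.47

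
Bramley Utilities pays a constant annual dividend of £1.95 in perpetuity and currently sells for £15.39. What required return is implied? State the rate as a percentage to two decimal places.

P = C/r ⇒ r = C/P = £1.95/£15.39 = 0.126706

12.67%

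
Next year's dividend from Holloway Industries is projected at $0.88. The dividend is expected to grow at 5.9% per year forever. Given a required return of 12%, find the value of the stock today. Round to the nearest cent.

Growing perpetuity: P = D₁ / (r − g) = $0.8800 / (0.12 − 0.059) = $14.43

$14.43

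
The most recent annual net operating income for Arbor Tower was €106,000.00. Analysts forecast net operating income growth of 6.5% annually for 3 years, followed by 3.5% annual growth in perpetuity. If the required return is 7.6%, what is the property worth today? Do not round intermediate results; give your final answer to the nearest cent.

€2906165.96

D_1 = 112890.00000
D_2 = 120227.85000
D_3 = 128042.66025
Terminal value at year 3: TV = D_3×(1+g_2)/(r−g_2) = 132524.15336/0.041 = 3232296.42338
P_0 = D_1/(1+r)^1 + D_2/(1+r)^2 + D_3/(1+r)^3 + TV/(1+r)^3
    = 104916.35688 + 103843.79189 + 102782.19179 + 2594623.62196 = 2906165.96251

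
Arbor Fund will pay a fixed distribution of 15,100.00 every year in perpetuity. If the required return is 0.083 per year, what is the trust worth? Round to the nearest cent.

Level perpetuity: PV = C / r = 15,100.00 / 0.083 = 181,927.71

181927.71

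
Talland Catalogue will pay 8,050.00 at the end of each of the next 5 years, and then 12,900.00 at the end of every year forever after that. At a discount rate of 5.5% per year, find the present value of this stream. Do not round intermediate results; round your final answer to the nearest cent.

213834.57

PV of 5-year annuity: 8,050.00 × [1 − (1+0.055)^−5] / 0.055 = 34375.79003
Perpetuity value at year 5: 12,900.00 / 0.055 = 234545.45455
PV of perpetuity: 234545.45455 / (1+0.055)^5 = 179458.78481
Total PV = 34375.79003 + 179458.78481 = 213834.57484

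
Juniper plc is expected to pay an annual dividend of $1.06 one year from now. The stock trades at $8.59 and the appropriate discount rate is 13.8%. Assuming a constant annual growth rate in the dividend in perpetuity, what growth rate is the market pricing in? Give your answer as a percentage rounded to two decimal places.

P = D₁/(r−g) ⇒ g = r − D₁/P = 0.138 − $1.06/$8.59 = 0.014601

1.46%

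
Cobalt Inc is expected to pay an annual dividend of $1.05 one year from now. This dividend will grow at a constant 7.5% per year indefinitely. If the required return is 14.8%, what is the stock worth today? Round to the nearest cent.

$14.38

Growing perpetuity: P = D₁ / (r − g) = $1.0500 / (0.148 − 0.075) = $14.38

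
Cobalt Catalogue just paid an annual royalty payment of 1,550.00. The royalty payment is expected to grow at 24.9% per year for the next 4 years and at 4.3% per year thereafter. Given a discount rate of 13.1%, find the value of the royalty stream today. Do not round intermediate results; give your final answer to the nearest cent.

D_1 = 1935.95000
D_2 = 2418.00155
D_3 = 3020.08394
D_4 = 3772.08484
Terminal value at year 4: TV = D_4×(1+g_2)/(r−g_2) = 3934.28448/0.088 = 44707.77823
P_0 = D_1/(1+r)^1 + D_2/(1+r)^2 + D_3/(1+r)^3 + D_4/(1+r)^4 + TV/(1+r)^4
    = 1711.71530 + 1890.30275 + 2087.52266 + 2305.31901 + 27323.26966 = 35318.12937

35318.13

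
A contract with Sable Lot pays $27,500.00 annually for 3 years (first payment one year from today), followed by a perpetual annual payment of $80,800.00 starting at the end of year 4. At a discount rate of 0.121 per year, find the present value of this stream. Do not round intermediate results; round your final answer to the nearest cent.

$539970.65

PV of 3-year annuity: $27,500.00 × [1 − (1+0.121)^−3] / 0.121 = 65937.02430
Perpetuity value at year 3: $80,800.00 / 0.121 = 667768.59504
PV of perpetuity: 667768.59504 / (1+0.121)^3 = 474033.62910
Total PV = 65937.02430 + 474033.62910 = 539970.65340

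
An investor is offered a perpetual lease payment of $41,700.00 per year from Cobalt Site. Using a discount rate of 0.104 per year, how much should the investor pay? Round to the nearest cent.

$400961.54

Level perpetuity: PV = C / r = $41,700.00 / 0.104 = $400,961.54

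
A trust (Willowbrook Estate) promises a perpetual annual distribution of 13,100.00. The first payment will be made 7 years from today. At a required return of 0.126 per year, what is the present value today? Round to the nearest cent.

51011.77

Value at end of year 6: C / r = 13,100.00 / 0.126 = 103,968.2540
Discount to today: PV = 103,968.2540 / (1 + 0.126)^6 = 103,968.2540 / 2.038123 = 51,011.77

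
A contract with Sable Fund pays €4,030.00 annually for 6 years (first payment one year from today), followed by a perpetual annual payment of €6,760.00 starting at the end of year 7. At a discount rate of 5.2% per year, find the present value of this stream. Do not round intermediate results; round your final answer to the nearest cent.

€116231.55

PV of 6-year annuity: €4,030.00 × [1 − (1+0.052)^−6] / 0.052 = 20324.85646
Perpetuity value at year 6: €6,760.00 / 0.052 = 130000.00000
PV of perpetuity: 130000.00000 / (1+0.052)^6 = 95906.69239
Total PV = 20324.85646 + 95906.69239 = 116231.54885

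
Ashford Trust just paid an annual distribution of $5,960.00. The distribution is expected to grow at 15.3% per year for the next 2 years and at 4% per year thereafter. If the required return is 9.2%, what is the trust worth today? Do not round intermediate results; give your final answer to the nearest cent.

D_1 = 6871.88000
D_2 = 7923.27764
Terminal value at year 2: TV = D_2×(1+g_2)/(r−g_2) = 8240.20875/0.052 = 158465.55280
P_0 = D_1/(1+r)^1 + D_2/(1+r)^2 + TV/(1+r)^2
    = 6292.93040 + 6644.45857 + 132889.17133 = 145826.56030

$145826.56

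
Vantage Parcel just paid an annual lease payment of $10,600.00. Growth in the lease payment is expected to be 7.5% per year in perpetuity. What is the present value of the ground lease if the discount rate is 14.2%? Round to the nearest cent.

$170074.63

D₁ = D₀ × (1 + g) = $10,600.00 × 1.075 = $11,395.0000
Growing perpetuity: P = D₁ / (r − g) = $11,395.0000 / (0.142 − 0.075) = $170,074.63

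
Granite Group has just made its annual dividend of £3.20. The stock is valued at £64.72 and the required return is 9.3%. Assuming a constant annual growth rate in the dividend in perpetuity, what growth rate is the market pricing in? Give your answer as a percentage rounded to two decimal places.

4.15%

P = D₀(1+g)/(r−g) ⇒ P(r−g) = D₀(1+g) ⇒ g(P+D₀) = P·r − D₀
g = (P·r − D₀)/(P + D₀) = (£64.72×0.093 − £3.20) / (£64.72 + £3.20) = 0.041504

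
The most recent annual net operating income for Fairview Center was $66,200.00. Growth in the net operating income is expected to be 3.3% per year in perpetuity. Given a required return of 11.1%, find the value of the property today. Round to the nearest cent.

D₁ = D₀ × (1 + g) = $66,200.00 × 1.033 = $68,384.6000
Growing perpetuity: P = D₁ / (r − g) = $68,384.6000 / (0.111 − 0.033) = $876,725.64

$876725.64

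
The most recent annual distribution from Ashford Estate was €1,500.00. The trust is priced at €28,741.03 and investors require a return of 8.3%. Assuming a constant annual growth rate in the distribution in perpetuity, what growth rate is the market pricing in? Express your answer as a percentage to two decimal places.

2.93%

P = D₀(1+g)/(r−g) ⇒ P(r−g) = D₀(1+g) ⇒ g(P+D₀) = P·r − D₀
g = (P·r − D₀)/(P + D₀) = (€28,741.03×0.083 − €1,500.00) / (€28,741.03 + €1,500.00) = 0.029282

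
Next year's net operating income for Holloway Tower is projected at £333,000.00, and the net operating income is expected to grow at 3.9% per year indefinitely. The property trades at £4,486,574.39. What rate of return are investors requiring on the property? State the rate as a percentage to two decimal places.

11.32%

P = D₁/(r − g) ⇒ r = D₁/P + g = £333,000.0000/£4,486,574.39 + 0.039 = 0.074221 + 0.039 = 0.113221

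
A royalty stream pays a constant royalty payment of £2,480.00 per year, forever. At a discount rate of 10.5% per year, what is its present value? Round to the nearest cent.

£23619.05

Level perpetuity: PV = C / r = £2,480.00 / 0.105 = £23,619.05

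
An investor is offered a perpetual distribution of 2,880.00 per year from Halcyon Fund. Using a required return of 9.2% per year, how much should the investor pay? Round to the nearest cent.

31304.35

Level perpetuity: PV = C / r = 2,880.00 / 0.092 = 31,304.35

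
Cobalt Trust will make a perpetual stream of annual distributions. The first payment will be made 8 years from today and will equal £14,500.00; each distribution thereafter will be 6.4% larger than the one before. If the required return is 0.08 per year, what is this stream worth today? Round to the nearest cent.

£528788.17

Value at end of year 7: C₁ / (r − g) = £14,500.00 / (0.08 − 0.064) = £906,250.0000
Discount to today: PV = £906,250.0000 / (1 + 0.08)^7 = £906,250.0000 / 1.713824 = £528,788.17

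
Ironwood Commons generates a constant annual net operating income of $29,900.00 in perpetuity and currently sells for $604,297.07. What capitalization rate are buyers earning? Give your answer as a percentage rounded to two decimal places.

P = C/r ⇒ r = C/P = $29,900.00/$604,297.07 = 0.049479

4.95%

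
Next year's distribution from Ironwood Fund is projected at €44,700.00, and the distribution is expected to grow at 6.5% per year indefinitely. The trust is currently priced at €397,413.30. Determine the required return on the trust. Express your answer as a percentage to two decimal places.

P = D₁/(r − g) ⇒ r = D₁/P + g = €44,700.0000/€397,413.30 + 0.065 = 0.112477 + 0.065 = 0.177477

17.75%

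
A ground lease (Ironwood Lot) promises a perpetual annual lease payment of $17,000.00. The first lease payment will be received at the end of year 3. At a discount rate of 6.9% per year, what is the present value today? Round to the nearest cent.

$215597.85

Value at end of year 2: C / r = $17,000.00 / 0.069 = $246,376.8116
Discount to today: PV = $246,376.8116 / (1 + 0.069)^2 = $246,376.8116 / 1.142761 = $215,597.85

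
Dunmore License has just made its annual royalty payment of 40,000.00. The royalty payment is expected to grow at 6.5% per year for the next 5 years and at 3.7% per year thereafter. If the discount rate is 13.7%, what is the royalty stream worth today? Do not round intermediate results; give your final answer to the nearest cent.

464142.73

D_1 = 42600.00000
D_2 = 45369.00000
D_3 = 48317.98500
D_4 = 51458.65403
D_5 = 54803.46654
Terminal value at year 5: TV = D_5×(1+g_2)/(r−g_2) = 56831.19480/0.1 = 568311.94798
P_0 = D_1/(1+r)^1 + D_2/(1+r)^2 + D_3/(1+r)^3 + D_4/(1+r)^4 + D_5/(1+r)^5 + TV/(1+r)^5
    = 37467.01847 + 35094.43683 + 32872.09782 + 30790.48740 + 28840.69400 + 299077.99683 = 464142.73134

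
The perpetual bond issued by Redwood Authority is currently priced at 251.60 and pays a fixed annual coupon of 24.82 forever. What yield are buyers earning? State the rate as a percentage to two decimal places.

9.86%

P = C/r ⇒ r = C/P = 24.82/251.60 = 0.098649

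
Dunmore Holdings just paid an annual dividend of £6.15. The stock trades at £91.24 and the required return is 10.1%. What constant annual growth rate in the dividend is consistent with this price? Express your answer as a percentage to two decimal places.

3.15%

P = D₀(1+g)/(r−g) ⇒ P(r−g) = D₀(1+g) ⇒ g(P+D₀) = P·r − D₀
g = (P·r − D₀)/(P + D₀) = (£91.24×0.101 − £6.15) / (£91.24 + £6.15) = 0.031474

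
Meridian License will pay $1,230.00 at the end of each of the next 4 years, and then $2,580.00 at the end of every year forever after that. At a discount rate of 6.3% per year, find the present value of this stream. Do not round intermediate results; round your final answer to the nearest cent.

$36306.44

PV of 4-year annuity: $1,230.00 × [1 − (1+0.063)^−4] / 0.063 = 4232.96389
Perpetuity value at year 4: $2,580.00 / 0.063 = 40952.38095
PV of perpetuity: 40952.38095 / (1+0.063)^4 = 32073.48108
Total PV = 4232.96389 + 32073.48108 = 36306.44497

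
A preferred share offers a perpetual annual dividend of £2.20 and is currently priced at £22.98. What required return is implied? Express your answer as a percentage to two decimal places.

9.57%

P = C/r ⇒ r = C/P = £2.20/£22.98 = 0.095735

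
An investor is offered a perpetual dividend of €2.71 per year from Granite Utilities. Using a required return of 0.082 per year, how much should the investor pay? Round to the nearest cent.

Level perpetuity: PV = C / r = €2.71 / 0.082 = €33.05

€33.05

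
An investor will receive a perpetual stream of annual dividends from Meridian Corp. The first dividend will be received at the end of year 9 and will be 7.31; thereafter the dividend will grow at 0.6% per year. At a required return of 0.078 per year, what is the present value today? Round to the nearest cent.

Value at end of year 8: C₁ / (r − g) = 7.31 / (0.078 − 0.006) = 101.5278
Discount to today: PV = 101.5278 / (1 + 0.078)^8 = 101.5278 / 1.823686 = 55.67

55.67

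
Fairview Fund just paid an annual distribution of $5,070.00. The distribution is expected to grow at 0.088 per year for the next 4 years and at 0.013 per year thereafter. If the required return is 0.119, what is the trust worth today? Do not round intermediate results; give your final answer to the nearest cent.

D_1 = 5516.16000
D_2 = 6001.58208
D_3 = 6529.72130
D_4 = 7104.33678
Terminal value at year 4: TV = D_4×(1+g_2)/(r−g_2) = 7196.69316/0.106 = 67893.33166
P_0 = D_1/(1+r)^1 + D_2/(1+r)^2 + D_3/(1+r)^3 + D_4/(1+r)^4 + TV/(1+r)^4
    = 4929.54424 + 4792.97956 + 4660.19818 + 4531.09528 + 43301.88225 = 62215.69951

$62215.70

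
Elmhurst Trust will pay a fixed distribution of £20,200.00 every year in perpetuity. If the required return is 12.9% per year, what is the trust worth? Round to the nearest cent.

£156589.15

Level perpetuity: PV = C / r = £20,200.00 / 0.129 = £156,589.15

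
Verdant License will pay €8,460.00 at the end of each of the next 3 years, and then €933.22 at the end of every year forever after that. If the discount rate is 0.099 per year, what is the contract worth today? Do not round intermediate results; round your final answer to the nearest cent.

€28177.45

PV of 3-year annuity: €8,460.00 × [1 − (1+0.099)^−3] / 0.099 = 21075.86199
Perpetuity value at year 3: €933.22 / 0.099 = 9426.46465
PV of perpetuity: 9426.46465 / (1+0.099)^3 = 7101.59279
Total PV = 21075.86199 + 7101.59279 = 28177.45478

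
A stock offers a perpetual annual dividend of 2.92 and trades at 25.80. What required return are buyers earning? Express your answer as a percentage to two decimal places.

P = C/r ⇒ r = C/P = 2.92/25.80 = 0.113178

11.32%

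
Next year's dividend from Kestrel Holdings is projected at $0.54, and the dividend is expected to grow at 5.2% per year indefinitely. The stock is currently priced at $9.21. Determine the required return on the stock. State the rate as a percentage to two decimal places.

P = D₁/(r − g) ⇒ r = D₁/P + g = $0.5400/$9.21 + 0.052 = 0.058632 + 0.052 = 0.110632

11.06%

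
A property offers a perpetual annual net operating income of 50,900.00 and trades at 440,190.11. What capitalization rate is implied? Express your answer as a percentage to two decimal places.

11.56%

P = C/r ⇒ r = C/P = 50,900.00/440,190.11 = 0.115632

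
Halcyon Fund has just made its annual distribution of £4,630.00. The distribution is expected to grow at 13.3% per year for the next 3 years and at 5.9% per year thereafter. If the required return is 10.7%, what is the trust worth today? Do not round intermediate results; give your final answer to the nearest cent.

£124070.01

D_1 = 5245.79000
D_2 = 5943.48007
D_3 = 6733.96292
Terminal value at year 3: TV = D_3×(1+g_2)/(r−g_2) = 7131.26673/0.048 = 148568.05691
P_0 = D_1/(1+r)^1 + D_2/(1+r)^2 + D_3/(1+r)^3 + TV/(1+r)^3
    = 4738.74435 + 4850.04278 + 4963.95525 + 109517.26278 = 124070.00516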